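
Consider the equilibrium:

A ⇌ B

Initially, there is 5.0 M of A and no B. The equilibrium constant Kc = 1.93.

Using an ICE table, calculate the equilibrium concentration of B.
[B] = 3.294 M

ICE: [A] = 5.0 − x, [B] = x.
Kc = x/(5.0 − x) = 1.93 ⇒ x = 1.93·5.0/(1 + 1.93) = 9.65/2.93 = 3.294.
[B] = x = 3.294 M.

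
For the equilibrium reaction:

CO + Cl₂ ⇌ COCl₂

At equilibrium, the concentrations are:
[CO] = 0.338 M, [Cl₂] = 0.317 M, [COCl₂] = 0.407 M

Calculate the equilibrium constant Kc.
K_c = 3.7986

Kc = ([COCl₂]) / ([CO] × [Cl₂])
   = ((0.407)) / ((0.338)·(0.317))
   = 0.407 / 0.10715 = 3.7986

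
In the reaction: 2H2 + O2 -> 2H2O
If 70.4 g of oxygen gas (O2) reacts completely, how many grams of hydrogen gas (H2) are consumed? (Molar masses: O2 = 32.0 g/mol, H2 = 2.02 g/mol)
Moles of O2 = 70.4 g ÷ 32.0 g/mol = 2.2 mol
Mole ratio: 2 mol H2 / 1 mol O2
Moles of H2 = 2.2 × (2/1) = 4.4 mol
Mass of H2 = 4.4 mol × 2.02 g/mol = 8.888 g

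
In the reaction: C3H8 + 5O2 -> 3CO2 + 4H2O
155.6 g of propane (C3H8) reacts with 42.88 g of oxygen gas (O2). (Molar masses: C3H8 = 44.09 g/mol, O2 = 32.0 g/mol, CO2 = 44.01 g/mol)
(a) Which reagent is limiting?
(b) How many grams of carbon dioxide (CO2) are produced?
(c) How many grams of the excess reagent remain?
(a) O2, (b) 35.38 g, (c) 143.8 g

Moles of C3H8 = 155.6 g ÷ 44.09 g/mol = 3.52914 mol
Moles of O2 = 42.88 g ÷ 32.0 g/mol = 1.34 mol
Moles ÷ coefficient: C3H8: 3.52914/1 = 3.529, O2: 1.34/5 = 0.268
(a) O2 has the smaller value, so O2 is the limiting reagent.
(b) Moles of CO2 = 1.34 mol O2 × (3/5) = 0.804 mol; mass = 0.804 mol × 44.01 g/mol = 35.38 g
(c) C3H8 consumed = 1.34 × (1/5) = 0.268 mol; remaining = 3.52914 − 0.268 = 3.26114 mol; mass = 3.26114 mol × 44.09 g/mol = 143.8 g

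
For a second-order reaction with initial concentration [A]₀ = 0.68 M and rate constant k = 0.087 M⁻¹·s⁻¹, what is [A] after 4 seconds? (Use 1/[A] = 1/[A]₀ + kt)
0.5499 M

1/[A] = 1/[A]₀ + k·t = 1/0.68 + (0.087)·(4) = 1.4706 + 0.3480 = 1.8186
[A] = 1/1.8186 = 0.5499 M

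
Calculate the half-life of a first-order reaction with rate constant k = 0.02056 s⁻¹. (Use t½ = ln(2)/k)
33.71 s

t½ = ln(2)/k = 0.6931/0.02056 = 33.71 s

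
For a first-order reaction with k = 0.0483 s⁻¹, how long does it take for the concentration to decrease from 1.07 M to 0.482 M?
16.51 s

From ln[A] = ln[A]₀ - k·t: t = ln([A]₀/[A])/k = ln(1.07/0.482)/0.0483 = ln(2.2199)/0.0483 = 0.7975/0.0483 = 16.51 s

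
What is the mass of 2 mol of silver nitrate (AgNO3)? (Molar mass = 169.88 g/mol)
Mass = 2 mol × 169.88 g/mol = 339.8 g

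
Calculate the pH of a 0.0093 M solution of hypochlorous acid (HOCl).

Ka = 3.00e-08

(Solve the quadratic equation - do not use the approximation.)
pH = 4.78

x² + Ka×x - Ka×C = 0. Using quadratic formula: [H⁺] = 1.6688e-05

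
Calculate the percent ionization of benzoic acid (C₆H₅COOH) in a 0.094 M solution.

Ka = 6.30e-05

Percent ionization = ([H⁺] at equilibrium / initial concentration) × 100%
Percent ionization = 2.56%

Let x = [H⁺]. Ka = x²/(C - x) ⇒ x² + (6.30e-05)x - (6.30e-05)(0.094) = 0. x = 2.4022e-03. Percent = (2.4022e-03/0.094) × 100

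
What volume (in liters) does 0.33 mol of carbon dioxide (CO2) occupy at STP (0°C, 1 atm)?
At STP, 1 mol of gas occupies 22.4 L
Volume = 0.33 mol × 22.4 L/mol = 7.39 L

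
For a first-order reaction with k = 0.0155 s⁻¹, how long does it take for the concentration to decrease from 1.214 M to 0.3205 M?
85.92 s

From ln[A] = ln[A]₀ - k·t: t = ln([A]₀/[A])/k = ln(1.214/0.3205)/0.0155 = ln(3.7878)/0.0155 = 1.3318/0.0155 = 85.92 s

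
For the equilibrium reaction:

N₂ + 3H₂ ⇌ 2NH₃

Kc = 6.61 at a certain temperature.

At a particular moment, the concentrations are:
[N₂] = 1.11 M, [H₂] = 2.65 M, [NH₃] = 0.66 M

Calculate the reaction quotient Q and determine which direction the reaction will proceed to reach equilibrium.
Q = 0.021, Q < K, reaction proceeds forward (toward products)

Q = ([NH₃]^2) / ([N₂] × [H₂]^3)
  = ((0.66)^2) / ((1.11)·(2.65)^3) = 0.4356/20.657 = 0.02109
Since Q = 0.02109 < Kc = 6.61, the reaction proceeds forward (toward products) to reach equilibrium.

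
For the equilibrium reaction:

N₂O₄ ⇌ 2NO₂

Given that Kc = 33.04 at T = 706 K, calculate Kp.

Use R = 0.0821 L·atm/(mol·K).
K_p = 1.92e+03

Δn = (moles gaseous products) − (moles gaseous reactants) = 1
T = 706 K; RT = 0.0821 × 706 = 57.9626
Kp = Kc·(RT)^Δn = 33.04 × (57.9626)^1 = 33.04 × 57.9626 = 1.92e+03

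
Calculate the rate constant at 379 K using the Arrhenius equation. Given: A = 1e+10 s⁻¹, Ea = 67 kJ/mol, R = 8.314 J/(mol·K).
5.83e+00 s⁻¹

k = A·exp(-Ea/(R·T)) = 1e+10·exp(-67000/(8.314·379)) = 1e+10·exp(-21.2631) = 1e+10·5.8287e-10 = 5.83e+00 s⁻¹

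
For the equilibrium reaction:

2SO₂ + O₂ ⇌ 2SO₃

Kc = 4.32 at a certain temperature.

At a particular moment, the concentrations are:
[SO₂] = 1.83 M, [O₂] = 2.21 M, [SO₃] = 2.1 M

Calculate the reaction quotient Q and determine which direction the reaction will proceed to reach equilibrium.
Q = 0.596, Q < K, reaction proceeds forward (toward products)

Q = ([SO₃]^2) / ([SO₂]^2 × [O₂])
  = ((2.1)^2) / ((1.83)^2·(2.21)) = 4.41/7.4011 = 0.5959
Since Q = 0.5959 < Kc = 4.32, the reaction proceeds forward (toward products) to reach equilibrium.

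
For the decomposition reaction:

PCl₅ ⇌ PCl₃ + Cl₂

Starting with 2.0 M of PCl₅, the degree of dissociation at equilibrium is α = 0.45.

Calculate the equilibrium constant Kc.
K_c = 0.7364

x = α·[A]₀ = 0.45 × 2.0 = 0.9 M dissociated.
At eq: [PCl₅] = 2.0 − 0.9 = 1.1 M; [PCl₃] = [Cl₂] = x = 0.9 M.
Kc = [PCl₃][Cl₂]/[PCl₅] = (0.9)²/1.1 = 0.7364.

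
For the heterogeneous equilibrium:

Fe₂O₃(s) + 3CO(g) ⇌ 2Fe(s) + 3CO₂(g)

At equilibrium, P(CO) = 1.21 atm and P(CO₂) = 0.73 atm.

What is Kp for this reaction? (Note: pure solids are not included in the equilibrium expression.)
K_p = 0.220

Solids (Fe₂O₃, Fe) are excluded.
Kp = P(CO₂)³/P(CO)³ = (0.73)³/(1.21)³ = 0.389/1.772 = 0.220.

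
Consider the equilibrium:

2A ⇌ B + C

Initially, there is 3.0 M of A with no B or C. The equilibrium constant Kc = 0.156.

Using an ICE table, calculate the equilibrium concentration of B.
[B] = 0.662 M

ICE: [A] = 3.0 − 2x, [B] = [C] = x.
Kc = x²/(3.0 − 2x)² = 0.156 ⇒ √Kc = x/(3.0 − 2x).
x = √0.156·3.0/(1 + 2√0.156) = 0.39497·3.0/1.7899 = 0.66198.
[B] = x = 0.662 M.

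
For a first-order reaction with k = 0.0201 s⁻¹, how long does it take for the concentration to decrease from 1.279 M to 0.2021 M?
91.79 s

From ln[A] = ln[A]₀ - k·t: t = ln([A]₀/[A])/k = ln(1.279/0.2021)/0.0201 = ln(6.3286)/0.0201 = 1.8451/0.0201 = 91.79 s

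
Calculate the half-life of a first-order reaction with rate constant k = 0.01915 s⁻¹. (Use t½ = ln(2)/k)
36.20 s

t½ = ln(2)/k = 0.6931/0.01915 = 36.20 s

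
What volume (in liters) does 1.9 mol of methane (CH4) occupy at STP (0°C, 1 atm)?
At STP, 1 mol of gas occupies 22.4 L
Volume = 1.9 mol × 22.4 L/mol = 42.56 L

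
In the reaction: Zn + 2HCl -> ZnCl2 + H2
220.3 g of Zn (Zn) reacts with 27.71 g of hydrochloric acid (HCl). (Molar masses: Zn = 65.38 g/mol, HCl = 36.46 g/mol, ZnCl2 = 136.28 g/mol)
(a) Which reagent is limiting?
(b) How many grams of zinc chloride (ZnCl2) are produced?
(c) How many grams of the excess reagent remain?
(a) HCl, (b) 51.79 g, (c) 195.5 g

Moles of Zn = 220.3 g ÷ 65.38 g/mol = 3.36953 mol
Moles of HCl = 27.71 g ÷ 36.46 g/mol = 0.760011 mol
Moles ÷ coefficient: Zn: 3.36953/1 = 3.37, HCl: 0.760011/2 = 0.38
(a) HCl has the smaller value, so HCl is the limiting reagent.
(b) Moles of ZnCl2 = 0.760011 mol HCl × (1/2) = 0.380005 mol; mass = 0.380005 mol × 136.28 g/mol = 51.79 g
(c) Zn consumed = 0.760011 × (1/2) = 0.380005 mol; remaining = 3.36953 − 0.380005 = 2.98953 mol; mass = 2.98953 mol × 65.38 g/mol = 195.5 g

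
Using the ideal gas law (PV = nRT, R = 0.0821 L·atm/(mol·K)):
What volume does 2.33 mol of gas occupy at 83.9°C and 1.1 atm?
T = 83.9°C + 273.15 = 357.05 K
V = nRT/P = (2.33 × 0.0821 × 357.05) / 1.1
V = 62.09 L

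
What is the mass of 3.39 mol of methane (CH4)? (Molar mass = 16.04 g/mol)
Mass = 3.39 mol × 16.04 g/mol = 54.38 g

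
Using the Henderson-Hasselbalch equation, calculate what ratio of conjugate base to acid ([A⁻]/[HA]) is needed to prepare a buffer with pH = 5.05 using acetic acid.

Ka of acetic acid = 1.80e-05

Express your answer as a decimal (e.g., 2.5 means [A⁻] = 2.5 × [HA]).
[A⁻]/[HA] = 2.020

pKa = −log(1.80e-05) = 4.7447. pH = pKa + log([A⁻]/[HA]). 5.05 = 4.7447 + log(ratio). log(ratio) = 5.05 − 4.7447 = 0.3053. ratio = 10^(0.3053) = 2.020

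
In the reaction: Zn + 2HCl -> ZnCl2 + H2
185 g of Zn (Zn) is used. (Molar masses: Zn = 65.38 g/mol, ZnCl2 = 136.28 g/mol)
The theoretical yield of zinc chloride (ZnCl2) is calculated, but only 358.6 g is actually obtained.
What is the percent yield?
Moles of Zn = 185 g ÷ 65.38 g/mol = 2.82961 mol
Mole ratio: 1 mol ZnCl2 / 1 mol Zn
Moles of ZnCl2 = 2.82961 × (1/1) = 2.82961 mol
Theoretical yield = 2.82961 mol × 136.28 g/mol = 385.62 g
Actual yield = 358.6 g
Percent yield = (358.6 / 385.62) × 100% = 93.0%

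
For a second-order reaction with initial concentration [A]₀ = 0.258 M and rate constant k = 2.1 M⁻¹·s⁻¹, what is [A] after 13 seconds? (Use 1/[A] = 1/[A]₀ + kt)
0.0321 M

1/[A] = 1/[A]₀ + k·t = 1/0.258 + (2.1)·(13) = 3.8760 + 27.3000 = 31.1760
[A] = 1/31.1760 = 0.0321 M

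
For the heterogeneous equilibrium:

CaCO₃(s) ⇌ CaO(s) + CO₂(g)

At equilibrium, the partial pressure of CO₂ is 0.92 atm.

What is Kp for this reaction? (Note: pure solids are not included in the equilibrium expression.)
K_p = 0.92

Solids (CaCO₃, CaO) have activity 1 and are excluded.
Kp = P(CO₂) = 0.92.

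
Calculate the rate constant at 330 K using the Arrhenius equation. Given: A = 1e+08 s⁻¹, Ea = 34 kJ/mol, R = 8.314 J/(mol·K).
4.15e+02 s⁻¹

k = A·exp(-Ea/(R·T)) = 1e+08·exp(-34000/(8.314·330)) = 1e+08·exp(-12.3924) = 1e+08·4.1501e-06 = 4.15e+02 s⁻¹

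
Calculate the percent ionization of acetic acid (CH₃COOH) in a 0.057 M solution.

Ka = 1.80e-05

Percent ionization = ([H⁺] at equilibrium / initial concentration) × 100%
Percent ionization = 1.76%

Let x = [H⁺]. Ka = x²/(C - x) ⇒ x² + (1.80e-05)x - (1.80e-05)(0.057) = 0. x = 1.0040e-03. Percent = (1.0040e-03/0.057) × 100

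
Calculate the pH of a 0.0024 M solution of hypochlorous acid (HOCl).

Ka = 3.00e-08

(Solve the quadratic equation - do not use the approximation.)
pH = 5.07

x² + Ka×x - Ka×C = 0. Using quadratic formula: [H⁺] = 8.4703e-06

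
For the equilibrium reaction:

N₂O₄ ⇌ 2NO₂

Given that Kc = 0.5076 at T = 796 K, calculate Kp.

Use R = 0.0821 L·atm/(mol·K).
K_p = 33.1725

Δn = (moles gaseous products) − (moles gaseous reactants) = 1
T = 796 K; RT = 0.0821 × 796 = 65.3516
Kp = Kc·(RT)^Δn = 0.5076 × (65.3516)^1 = 0.5076 × 65.3516 = 33.1725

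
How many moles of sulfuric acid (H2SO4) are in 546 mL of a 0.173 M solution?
Moles = Molarity × Volume (L)
Moles = 0.173 M × 0.546 L = 0.09446 mol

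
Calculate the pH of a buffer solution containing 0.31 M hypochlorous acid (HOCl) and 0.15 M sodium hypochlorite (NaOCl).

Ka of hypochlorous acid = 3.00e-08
pH = 7.21

pKa = -log(3.00e-08) = 7.52. pH = pKa + log([A⁻]/[HA]) = 7.52 + log(0.15/0.31)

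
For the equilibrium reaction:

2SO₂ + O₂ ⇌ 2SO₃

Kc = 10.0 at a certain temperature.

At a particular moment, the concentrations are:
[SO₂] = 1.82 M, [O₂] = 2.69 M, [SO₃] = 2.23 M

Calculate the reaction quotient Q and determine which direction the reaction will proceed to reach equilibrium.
Q = 0.558, Q < K, reaction proceeds forward (toward products)

Q = ([SO₃]^2) / ([SO₂]^2 × [O₂])
  = ((2.23)^2) / ((1.82)^2·(2.69)) = 4.9729/8.9104 = 0.5581
Since Q = 0.5581 < Kc = 10.0, the reaction proceeds forward (toward products) to reach equilibrium.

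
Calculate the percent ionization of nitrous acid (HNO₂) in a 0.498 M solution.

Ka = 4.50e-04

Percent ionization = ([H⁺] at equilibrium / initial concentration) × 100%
Percent ionization = 2.96%

Let x = [H⁺]. Ka = x²/(C - x) ⇒ x² + (4.50e-04)x - (4.50e-04)(0.498) = 0. x = 1.4747e-02. Percent = (1.4747e-02/0.498) × 100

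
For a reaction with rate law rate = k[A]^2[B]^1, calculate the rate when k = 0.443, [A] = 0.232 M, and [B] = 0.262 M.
0.006247 M/s

rate = k·[A]^2·[B]^1 = 0.443·(0.232)^2·(0.262)^1 = 0.443·0.053824·0.262 = 0.006247 M/s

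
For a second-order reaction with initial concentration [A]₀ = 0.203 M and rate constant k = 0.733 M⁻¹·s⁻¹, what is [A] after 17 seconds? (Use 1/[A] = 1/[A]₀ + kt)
0.0575 M

1/[A] = 1/[A]₀ + k·t = 1/0.203 + (0.733)·(17) = 4.9261 + 12.4610 = 17.3871
[A] = 1/17.3871 = 0.0575 M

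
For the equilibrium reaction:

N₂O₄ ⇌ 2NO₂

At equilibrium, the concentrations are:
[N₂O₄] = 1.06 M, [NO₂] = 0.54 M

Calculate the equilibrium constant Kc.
K_c = 0.2751

Kc = ([NO₂]^2) / ([N₂O₄])
   = ((0.54)^2) / ((1.06))
   = 0.2916 / 1.06 = 0.2751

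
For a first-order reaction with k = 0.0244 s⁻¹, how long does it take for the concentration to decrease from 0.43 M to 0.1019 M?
59.01 s

From ln[A] = ln[A]₀ - k·t: t = ln([A]₀/[A])/k = ln(0.43/0.1019)/0.0244 = ln(4.2198)/0.0244 = 1.4398/0.0244 = 59.01 s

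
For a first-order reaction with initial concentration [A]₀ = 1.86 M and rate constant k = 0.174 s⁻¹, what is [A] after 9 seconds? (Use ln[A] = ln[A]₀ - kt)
0.3885 M

ln[A] = ln[A]₀ - k·t = ln(1.86) - (0.174)·(9) = 0.6206 - 1.5660 = -0.9454
[A] = e^(-0.9454) = 0.3885 M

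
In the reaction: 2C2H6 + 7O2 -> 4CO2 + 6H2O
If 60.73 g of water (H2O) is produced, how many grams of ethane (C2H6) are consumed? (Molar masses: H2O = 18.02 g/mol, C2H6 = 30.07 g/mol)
Moles of H2O = 60.73 g ÷ 18.02 g/mol = 3.37014 mol
Mole ratio: 2 mol C2H6 / 6 mol H2O
Moles of C2H6 = 3.37014 × (2/6) = 1.12338 mol
Mass of C2H6 = 1.12338 mol × 30.07 g/mol = 33.78 g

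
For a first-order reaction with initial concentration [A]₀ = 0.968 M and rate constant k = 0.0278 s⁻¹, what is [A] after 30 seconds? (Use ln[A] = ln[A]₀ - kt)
0.4204 M

ln[A] = ln[A]₀ - k·t = ln(0.968) - (0.0278)·(30) = -0.0325 - 0.8340 = -0.8665
[A] = e^(-0.8665) = 0.4204 M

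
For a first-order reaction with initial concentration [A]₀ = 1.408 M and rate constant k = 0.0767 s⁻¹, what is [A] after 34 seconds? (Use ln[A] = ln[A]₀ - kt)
0.1038 M

ln[A] = ln[A]₀ - k·t = ln(1.408) - (0.0767)·(34) = 0.3422 - 2.6078 = -2.2656
[A] = e^(-2.2656) = 0.1038 M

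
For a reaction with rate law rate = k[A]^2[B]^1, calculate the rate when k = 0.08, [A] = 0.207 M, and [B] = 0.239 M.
0.0008193 M/s

rate = k·[A]^2·[B]^1 = 0.08·(0.207)^2·(0.239)^1 = 0.08·0.042849·0.239 = 0.0008193 M/s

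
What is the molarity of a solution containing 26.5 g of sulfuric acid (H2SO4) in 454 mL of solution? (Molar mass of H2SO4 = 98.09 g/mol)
Moles of H2SO4 = 26.5 g ÷ 98.09 g/mol = 0.27016 mol
Volume = 454 mL = 0.454 L
Molarity = 0.27016 mol ÷ 0.454 L = 0.5951 M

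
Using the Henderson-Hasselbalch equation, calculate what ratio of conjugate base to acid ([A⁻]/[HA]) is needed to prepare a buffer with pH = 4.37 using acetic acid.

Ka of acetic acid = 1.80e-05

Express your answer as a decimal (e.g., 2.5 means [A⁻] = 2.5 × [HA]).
[A⁻]/[HA] = 0.422

pKa = −log(1.80e-05) = 4.7447. pH = pKa + log([A⁻]/[HA]). 4.37 = 4.7447 + log(ratio). log(ratio) = 4.37 − 4.7447 = -0.3747. ratio = 10^(-0.3747) = 0.422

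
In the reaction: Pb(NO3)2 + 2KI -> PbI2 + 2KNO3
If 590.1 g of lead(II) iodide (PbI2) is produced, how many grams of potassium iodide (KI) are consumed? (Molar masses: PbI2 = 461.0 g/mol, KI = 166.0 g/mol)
Moles of PbI2 = 590.1 g ÷ 461.0 g/mol = 1.28004 mol
Mole ratio: 2 mol KI / 1 mol PbI2
Moles of KI = 1.28004 × (2/1) = 2.56009 mol
Mass of KI = 2.56009 mol × 166.0 g/mol = 425 g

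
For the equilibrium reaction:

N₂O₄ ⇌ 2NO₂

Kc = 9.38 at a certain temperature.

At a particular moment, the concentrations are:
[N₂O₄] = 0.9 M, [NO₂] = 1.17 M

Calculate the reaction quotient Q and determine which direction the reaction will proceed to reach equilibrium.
Q = 1.521, Q < K, reaction proceeds forward (toward products)

Q = ([NO₂]^2) / ([N₂O₄])
  = ((1.17)^2) / ((0.9)) = 1.3689/0.9 = 1.521
Since Q = 1.521 < Kc = 9.38, the reaction proceeds forward (toward products) to reach equilibrium.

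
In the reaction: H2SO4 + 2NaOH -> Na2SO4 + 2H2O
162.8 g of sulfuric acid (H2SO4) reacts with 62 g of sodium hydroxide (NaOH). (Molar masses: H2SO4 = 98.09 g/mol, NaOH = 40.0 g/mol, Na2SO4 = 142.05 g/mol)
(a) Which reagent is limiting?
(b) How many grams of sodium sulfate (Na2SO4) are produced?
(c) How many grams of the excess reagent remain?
(a) NaOH, (b) 110.1 g, (c) 86.78 g

Moles of H2SO4 = 162.8 g ÷ 98.09 g/mol = 1.6597 mol
Moles of NaOH = 62 g ÷ 40.0 g/mol = 1.55 mol
Moles ÷ coefficient: H2SO4: 1.6597/1 = 1.66, NaOH: 1.55/2 = 0.775
(a) NaOH has the smaller value, so NaOH is the limiting reagent.
(b) Moles of Na2SO4 = 1.55 mol NaOH × (1/2) = 0.775 mol; mass = 0.775 mol × 142.05 g/mol = 110.1 g
(c) H2SO4 consumed = 1.55 × (1/2) = 0.775 mol; remaining = 1.6597 − 0.775 = 0.8847 mol; mass = 0.8847 mol × 98.09 g/mol = 86.78 g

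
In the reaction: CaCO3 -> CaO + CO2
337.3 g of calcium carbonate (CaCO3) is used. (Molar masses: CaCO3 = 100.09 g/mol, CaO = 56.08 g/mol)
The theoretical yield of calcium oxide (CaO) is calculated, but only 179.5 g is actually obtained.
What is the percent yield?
Moles of CaCO3 = 337.3 g ÷ 100.09 g/mol = 3.36997 mol
Mole ratio: 1 mol CaO / 1 mol CaCO3
Moles of CaO = 3.36997 × (1/1) = 3.36997 mol
Theoretical yield = 3.36997 mol × 56.08 g/mol = 188.99 g
Actual yield = 179.5 g
Percent yield = (179.5 / 188.99) × 100% = 95.0%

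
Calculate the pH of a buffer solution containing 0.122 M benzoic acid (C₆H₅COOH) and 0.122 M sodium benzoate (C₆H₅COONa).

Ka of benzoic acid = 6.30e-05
pH = 4.20

pKa = -log(6.30e-05) = 4.20. pH = pKa + log([A⁻]/[HA]) = 4.20 + log(0.122/0.122)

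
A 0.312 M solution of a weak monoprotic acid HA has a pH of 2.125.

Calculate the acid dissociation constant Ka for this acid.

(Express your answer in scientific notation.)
K_a = 1.85e-04

[H⁺] = 10^(−pH) = 10^(−2.125) = 7.499e-03 M. For HA ⇌ H⁺ + A⁻, Ka = x²/(C − x) = (7.499e-03)²/(0.312 − 7.499e-03) = 1.85e-04.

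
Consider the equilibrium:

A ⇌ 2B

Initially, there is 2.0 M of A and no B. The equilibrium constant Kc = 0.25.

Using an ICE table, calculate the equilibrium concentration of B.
[B] = 0.647 M

ICE: [A] = 2.0 − x, [B] = 2x.
Kc = (2x)²/(2.0 − x) = 0.25 ⇒ 4x² + 0.25x − 0.5 = 0.
x = (−0.25 + √(0.25² + 4·4·0.5))/(2·4) = (−0.25 + √8.0625)/8 = 0.32368.
[B] = 2x = 0.647 M.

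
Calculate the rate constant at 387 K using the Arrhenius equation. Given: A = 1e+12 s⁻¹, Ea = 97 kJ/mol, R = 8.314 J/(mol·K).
8.07e-02 s⁻¹

k = A·exp(-Ea/(R·T)) = 1e+12·exp(-97000/(8.314·387)) = 1e+12·exp(-30.1475) = 1e+12·8.0747e-14 = 8.07e-02 s⁻¹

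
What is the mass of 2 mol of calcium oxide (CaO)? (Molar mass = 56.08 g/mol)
Mass = 2 mol × 56.08 g/mol = 112.2 g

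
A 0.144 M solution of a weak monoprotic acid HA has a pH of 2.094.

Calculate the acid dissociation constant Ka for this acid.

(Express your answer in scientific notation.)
K_a = 4.77e-04

[H⁺] = 10^(−pH) = 10^(−2.094) = 8.054e-03 M. For HA ⇌ H⁺ + A⁻, Ka = x²/(C − x) = (8.054e-03)²/(0.144 − 8.054e-03) = 4.77e-04.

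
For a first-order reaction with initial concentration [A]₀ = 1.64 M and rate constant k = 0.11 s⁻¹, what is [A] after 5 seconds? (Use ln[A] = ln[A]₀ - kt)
0.9462 M

ln[A] = ln[A]₀ - k·t = ln(1.64) - (0.11)·(5) = 0.4947 - 0.5500 = -0.0553
[A] = e^(-0.0553) = 0.9462 M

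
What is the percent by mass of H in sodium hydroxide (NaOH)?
Mass of H in formula = 1.008 × 1 = 1.008 g/mol
Molar mass = 40.0 g/mol
% H = (1.008/40.0) × 100% = 2.52%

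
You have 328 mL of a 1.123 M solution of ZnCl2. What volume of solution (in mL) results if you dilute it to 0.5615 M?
Using M₁V₁ = M₂V₂:
1.123 × 328 = 0.5615 × V₂
V₂ = (1.123 × 328) / 0.5615 = 656 mL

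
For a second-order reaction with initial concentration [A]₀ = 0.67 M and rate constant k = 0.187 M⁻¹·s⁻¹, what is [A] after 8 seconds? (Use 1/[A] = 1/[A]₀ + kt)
0.3346 M

1/[A] = 1/[A]₀ + k·t = 1/0.67 + (0.187)·(8) = 1.4925 + 1.4960 = 2.9885
[A] = 1/2.9885 = 0.3346 M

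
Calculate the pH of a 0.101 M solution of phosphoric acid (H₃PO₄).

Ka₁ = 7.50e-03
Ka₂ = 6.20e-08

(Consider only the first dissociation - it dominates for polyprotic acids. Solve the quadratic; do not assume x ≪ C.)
pH = 1.62

x² + Ka₁·x − Ka₁·C = 0 with Ka₁ = 7.50e-03, C = 0.101.
x = (−Ka₁ + √(Ka₁² + 4·Ka₁·C))/2 = 2.4027e-02 M, so pH = 1.62.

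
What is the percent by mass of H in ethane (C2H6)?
Mass of H in formula = 1.008 × 6 = 6.048 g/mol
Molar mass = 30.07 g/mol
% H = (6.048/30.07) × 100% = 20.11%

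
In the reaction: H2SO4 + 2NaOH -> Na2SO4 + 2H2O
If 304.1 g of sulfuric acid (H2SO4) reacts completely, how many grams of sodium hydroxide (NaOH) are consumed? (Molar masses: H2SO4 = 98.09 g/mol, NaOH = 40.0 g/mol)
Moles of H2SO4 = 304.1 g ÷ 98.09 g/mol = 3.10021 mol
Mole ratio: 2 mol NaOH / 1 mol H2SO4
Moles of NaOH = 3.10021 × (2/1) = 6.20043 mol
Mass of NaOH = 6.20043 mol × 40.0 g/mol = 248 g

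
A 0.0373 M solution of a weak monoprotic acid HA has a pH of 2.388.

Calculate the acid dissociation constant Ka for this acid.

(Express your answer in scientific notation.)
K_a = 5.04e-04

[H⁺] = 10^(−pH) = 10^(−2.388) = 4.093e-03 M. For HA ⇌ H⁺ + A⁻, Ka = x²/(C − x) = (4.093e-03)²/(0.0373 − 4.093e-03) = 5.04e-04.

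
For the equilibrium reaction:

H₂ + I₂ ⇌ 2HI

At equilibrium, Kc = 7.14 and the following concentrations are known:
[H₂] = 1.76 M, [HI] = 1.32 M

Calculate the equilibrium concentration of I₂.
[I₂] = 0.1387 M

Kc = ([HI]^2) / ([H₂] × [I₂]) = 7.14
[I₂]^1 = (product terms)/(Kc · other reactant terms) = 1.7424 / (7.14 · 1.76) = 0.13866
[I₂] = 0.1387 M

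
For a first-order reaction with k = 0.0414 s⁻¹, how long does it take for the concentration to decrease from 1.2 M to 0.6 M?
16.74 s

From ln[A] = ln[A]₀ - k·t: t = ln([A]₀/[A])/k = ln(1.2/0.6)/0.0414 = ln(2.0000)/0.0414 = 0.6931/0.0414 = 16.74 s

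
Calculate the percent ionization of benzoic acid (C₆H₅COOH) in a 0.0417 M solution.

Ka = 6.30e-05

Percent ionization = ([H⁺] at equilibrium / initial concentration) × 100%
Percent ionization = 3.81%

Let x = [H⁺]. Ka = x²/(C - x) ⇒ x² + (6.30e-05)x - (6.30e-05)(0.0417) = 0. x = 1.5896e-03. Percent = (1.5896e-03/0.0417) × 100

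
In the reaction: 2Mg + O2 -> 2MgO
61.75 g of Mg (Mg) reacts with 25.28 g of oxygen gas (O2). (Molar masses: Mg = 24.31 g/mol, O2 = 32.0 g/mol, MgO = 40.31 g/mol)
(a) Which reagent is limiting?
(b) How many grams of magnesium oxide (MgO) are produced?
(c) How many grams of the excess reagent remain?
(a) O2, (b) 63.69 g, (c) 23.34 g

Moles of Mg = 61.75 g ÷ 24.31 g/mol = 2.54011 mol
Moles of O2 = 25.28 g ÷ 32.0 g/mol = 0.79 mol
Moles ÷ coefficient: Mg: 2.54011/2 = 1.27, O2: 0.79/1 = 0.79
(a) O2 has the smaller value, so O2 is the limiting reagent.
(b) Moles of MgO = 0.79 mol O2 × (2/1) = 1.58 mol; mass = 1.58 mol × 40.31 g/mol = 63.69 g
(c) Mg consumed = 0.79 × (2/1) = 1.58 mol; remaining = 2.54011 − 1.58 = 0.960107 mol; mass = 0.960107 mol × 24.31 g/mol = 23.34 g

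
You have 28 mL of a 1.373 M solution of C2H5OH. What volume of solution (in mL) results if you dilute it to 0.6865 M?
Using M₁V₁ = M₂V₂:
1.373 × 28 = 0.6865 × V₂
V₂ = (1.373 × 28) / 0.6865 = 56 mL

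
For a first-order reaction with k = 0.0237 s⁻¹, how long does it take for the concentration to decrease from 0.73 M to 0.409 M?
24.44 s

From ln[A] = ln[A]₀ - k·t: t = ln([A]₀/[A])/k = ln(0.73/0.409)/0.0237 = ln(1.7848)/0.0237 = 0.5793/0.0237 = 24.44 s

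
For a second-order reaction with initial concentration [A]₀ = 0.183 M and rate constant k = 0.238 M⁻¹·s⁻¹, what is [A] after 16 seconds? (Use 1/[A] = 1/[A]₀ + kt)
0.1078 M

1/[A] = 1/[A]₀ + k·t = 1/0.183 + (0.238)·(16) = 5.4645 + 3.8080 = 9.2725
[A] = 1/9.2725 = 0.1078 M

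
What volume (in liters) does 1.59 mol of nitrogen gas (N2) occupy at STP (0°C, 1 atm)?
At STP, 1 mol of gas occupies 22.4 L
Volume = 1.59 mol × 22.4 L/mol = 35.62 L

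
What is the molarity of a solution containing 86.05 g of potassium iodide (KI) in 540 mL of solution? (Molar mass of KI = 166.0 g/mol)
Moles of KI = 86.05 g ÷ 166.0 g/mol = 0.51837349 mol
Volume = 540 mL = 0.54 L
Molarity = 0.51837349 mol ÷ 0.54 L = 0.96 M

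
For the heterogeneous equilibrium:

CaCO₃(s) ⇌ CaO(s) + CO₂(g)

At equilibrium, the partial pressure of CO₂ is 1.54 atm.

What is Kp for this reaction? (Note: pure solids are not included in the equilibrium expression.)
K_p = 1.54

Solids (CaCO₃, CaO) have activity 1 and are excluded.
Kp = P(CO₂) = 1.54.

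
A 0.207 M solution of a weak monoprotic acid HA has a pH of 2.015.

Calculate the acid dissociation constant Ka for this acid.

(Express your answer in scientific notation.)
K_a = 4.73e-04

[H⁺] = 10^(−pH) = 10^(−2.015) = 9.661e-03 M. For HA ⇌ H⁺ + A⁻, Ka = x²/(C − x) = (9.661e-03)²/(0.207 − 9.661e-03) = 4.73e-04.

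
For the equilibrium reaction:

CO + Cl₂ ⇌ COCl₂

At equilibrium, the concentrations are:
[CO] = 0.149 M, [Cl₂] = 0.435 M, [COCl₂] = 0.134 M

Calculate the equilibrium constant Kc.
K_c = 2.0674

Kc = ([COCl₂]) / ([CO] × [Cl₂])
   = ((0.134)) / ((0.149)·(0.435))
   = 0.134 / 0.064815 = 2.0674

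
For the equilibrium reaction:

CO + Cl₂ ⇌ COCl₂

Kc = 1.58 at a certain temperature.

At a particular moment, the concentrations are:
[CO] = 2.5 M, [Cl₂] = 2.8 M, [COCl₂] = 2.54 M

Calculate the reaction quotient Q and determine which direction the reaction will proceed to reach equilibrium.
Q = 0.363, Q < K, reaction proceeds forward (toward products)

Q = ([COCl₂]) / ([CO] × [Cl₂])
  = ((2.54)) / ((2.5)·(2.8)) = 2.54/7 = 0.3629
Since Q = 0.3629 < Kc = 1.58, the reaction proceeds forward (toward products) to reach equilibrium.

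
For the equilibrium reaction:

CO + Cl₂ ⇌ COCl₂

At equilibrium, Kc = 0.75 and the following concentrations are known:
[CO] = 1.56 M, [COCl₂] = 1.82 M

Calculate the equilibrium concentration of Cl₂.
[Cl₂] = 1.5556 M

Kc = ([COCl₂]) / ([CO] × [Cl₂]) = 0.75
[Cl₂]^1 = (product terms)/(Kc · other reactant terms) = 1.82 / (0.75 · 1.56) = 1.5556
[Cl₂] = 1.5556 M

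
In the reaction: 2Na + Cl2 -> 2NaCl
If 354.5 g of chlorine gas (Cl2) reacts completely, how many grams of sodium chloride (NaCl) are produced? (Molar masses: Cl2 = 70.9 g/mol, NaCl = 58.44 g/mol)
Moles of Cl2 = 354.5 g ÷ 70.9 g/mol = 5 mol
Mole ratio: 2 mol NaCl / 1 mol Cl2
Moles of NaCl = 5 × (2/1) = 10 mol
Mass of NaCl = 10 mol × 58.44 g/mol = 584.4 g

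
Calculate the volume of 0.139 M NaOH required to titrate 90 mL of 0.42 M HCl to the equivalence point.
V_{base} = 271.9 mL

At equivalence: moles acid = moles base.
moles HCl = 0.42 M × 0.09 L = 0.0378 mol
V_NaOH = 0.0378 mol ÷ 0.139 M = 0.2719 L = 271.9 mL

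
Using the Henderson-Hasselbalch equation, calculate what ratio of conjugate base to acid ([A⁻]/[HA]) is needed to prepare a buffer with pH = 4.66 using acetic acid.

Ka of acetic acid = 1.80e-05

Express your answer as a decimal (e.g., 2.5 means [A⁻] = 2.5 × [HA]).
[A⁻]/[HA] = 0.823

pKa = −log(1.80e-05) = 4.7447. pH = pKa + log([A⁻]/[HA]). 4.66 = 4.7447 + log(ratio). log(ratio) = 4.66 − 4.7447 = -0.0847. ratio = 10^(-0.0847) = 0.823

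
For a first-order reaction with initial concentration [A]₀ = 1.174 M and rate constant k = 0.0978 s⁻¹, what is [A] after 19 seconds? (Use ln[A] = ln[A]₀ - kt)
0.1831 M

ln[A] = ln[A]₀ - k·t = ln(1.174) - (0.0978)·(19) = 0.1604 - 1.8582 = -1.6978
[A] = e^(-1.6978) = 0.1831 M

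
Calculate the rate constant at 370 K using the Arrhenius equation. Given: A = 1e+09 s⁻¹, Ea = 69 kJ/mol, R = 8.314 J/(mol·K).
1.81e-01 s⁻¹

k = A·exp(-Ea/(R·T)) = 1e+09·exp(-69000/(8.314·370)) = 1e+09·exp(-22.4304) = 1e+09·1.8138e-10 = 1.81e-01 s⁻¹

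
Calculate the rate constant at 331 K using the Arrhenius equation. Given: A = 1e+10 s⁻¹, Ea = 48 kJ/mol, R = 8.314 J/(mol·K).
2.66e+02 s⁻¹

k = A·exp(-Ea/(R·T)) = 1e+10·exp(-48000/(8.314·331)) = 1e+10·exp(-17.4423) = 1e+10·2.6602e-08 = 2.66e+02 s⁻¹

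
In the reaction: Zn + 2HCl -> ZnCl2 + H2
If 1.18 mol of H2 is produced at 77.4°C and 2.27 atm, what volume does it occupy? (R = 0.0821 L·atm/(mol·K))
T = 77.4°C + 273.15 = 350.55 K
V = nRT/P = (1.18 × 0.0821 × 350.55) / 2.27
V = 14.96 L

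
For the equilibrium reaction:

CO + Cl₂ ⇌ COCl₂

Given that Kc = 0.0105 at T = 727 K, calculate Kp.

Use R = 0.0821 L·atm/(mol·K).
K_p = 1.76e-04

Δn = (moles gaseous products) − (moles gaseous reactants) = -1
T = 727 K; RT = 0.0821 × 727 = 59.6867
Kp = Kc·(RT)^Δn = 0.0105 × (59.6867)^-1 = 0.0105 × 0.0167542 = 1.76e-04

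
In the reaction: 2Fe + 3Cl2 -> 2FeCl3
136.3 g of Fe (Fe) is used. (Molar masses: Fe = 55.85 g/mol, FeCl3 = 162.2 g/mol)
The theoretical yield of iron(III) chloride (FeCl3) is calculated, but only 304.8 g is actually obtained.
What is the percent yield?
Moles of Fe = 136.3 g ÷ 55.85 g/mol = 2.44047 mol
Mole ratio: 2 mol FeCl3 / 2 mol Fe
Moles of FeCl3 = 2.44047 × (2/2) = 2.44047 mol
Theoretical yield = 2.44047 mol × 162.2 g/mol = 395.84 g
Actual yield = 304.8 g
Percent yield = (304.8 / 395.84) × 100% = 77.0%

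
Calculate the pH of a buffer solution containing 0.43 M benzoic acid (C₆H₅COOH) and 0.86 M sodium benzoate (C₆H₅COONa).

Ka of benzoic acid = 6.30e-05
pH = 4.50

pKa = -log(6.30e-05) = 4.20. pH = pKa + log([A⁻]/[HA]) = 4.20 + log(0.86/0.43)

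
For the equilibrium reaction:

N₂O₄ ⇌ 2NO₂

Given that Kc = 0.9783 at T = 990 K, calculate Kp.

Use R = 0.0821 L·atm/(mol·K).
K_p = 79.5152

Δn = (moles gaseous products) − (moles gaseous reactants) = 1
T = 990 K; RT = 0.0821 × 990 = 81.279
Kp = Kc·(RT)^Δn = 0.9783 × (81.279)^1 = 0.9783 × 81.279 = 79.5152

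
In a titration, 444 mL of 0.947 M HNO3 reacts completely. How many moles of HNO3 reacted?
Moles = Molarity × Volume (L)
Moles = 0.947 M × 0.444 L = 0.4205 mol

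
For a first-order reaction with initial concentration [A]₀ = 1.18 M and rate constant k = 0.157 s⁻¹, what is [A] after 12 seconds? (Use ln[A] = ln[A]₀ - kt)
0.1793 M

ln[A] = ln[A]₀ - k·t = ln(1.18) - (0.157)·(12) = 0.1655 - 1.8840 = -1.7185
[A] = e^(-1.7185) = 0.1793 M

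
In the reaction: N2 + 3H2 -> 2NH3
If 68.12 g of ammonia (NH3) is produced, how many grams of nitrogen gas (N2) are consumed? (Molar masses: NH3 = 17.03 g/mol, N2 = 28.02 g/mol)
Moles of NH3 = 68.12 g ÷ 17.03 g/mol = 4 mol
Mole ratio: 1 mol N2 / 2 mol NH3
Moles of N2 = 4 × (1/2) = 2 mol
Mass of N2 = 2 mol × 28.02 g/mol = 56.04 g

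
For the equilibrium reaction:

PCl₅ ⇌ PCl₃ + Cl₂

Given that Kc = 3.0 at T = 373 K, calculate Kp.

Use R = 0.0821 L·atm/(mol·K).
K_p = 91.8699

Δn = (moles gaseous products) − (moles gaseous reactants) = 1
T = 373 K; RT = 0.0821 × 373 = 30.6233
Kp = Kc·(RT)^Δn = 3.0 × (30.6233)^1 = 3.0 × 30.6233 = 91.8699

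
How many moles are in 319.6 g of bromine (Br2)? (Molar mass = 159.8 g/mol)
Moles = 319.6 g ÷ 159.8 g/mol = 2 mol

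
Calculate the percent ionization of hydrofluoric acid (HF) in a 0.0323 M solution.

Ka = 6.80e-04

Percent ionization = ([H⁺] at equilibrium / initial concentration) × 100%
Percent ionization = 13.5%

Let x = [H⁺]. Ka = x²/(C - x) ⇒ x² + (6.80e-04)x - (6.80e-04)(0.0323) = 0. x = 4.3589e-03. Percent = (4.3589e-03/0.0323) × 100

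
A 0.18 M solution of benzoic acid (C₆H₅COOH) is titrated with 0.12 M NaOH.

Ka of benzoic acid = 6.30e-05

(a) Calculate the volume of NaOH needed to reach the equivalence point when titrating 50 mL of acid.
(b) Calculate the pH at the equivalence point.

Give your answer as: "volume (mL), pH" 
V = 75.0 mL, pH = 8.53

(a) At equivalence: moles acid = moles base.
moles acid = 0.18 × 0.05 = 0.009 mol; V_NaOH = 0.009/0.12 = 0.075 L = 75.0 mL.
(b) At equivalence, all acid → conjugate base A⁻ at [A⁻] = 0.009/0.125 = 0.072 M.
Kb = Kw/Ka = 1.0e-14/6.30e-05 = 1.587e-10; [OH⁻] = √(Kb·[A⁻]) = 3.381e-06; pOH = 5.47; pH = 14 − pOH = 8.53.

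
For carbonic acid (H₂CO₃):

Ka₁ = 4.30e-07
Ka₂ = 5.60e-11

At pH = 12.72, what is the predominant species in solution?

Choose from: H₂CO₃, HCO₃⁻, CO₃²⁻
CO₃²⁻

pKa1 = 6.37, pKa2 = 10.25. Each pKa is the crossover between adjacent species; pH = 12.72 lies in the region where CO₃²⁻ predominates.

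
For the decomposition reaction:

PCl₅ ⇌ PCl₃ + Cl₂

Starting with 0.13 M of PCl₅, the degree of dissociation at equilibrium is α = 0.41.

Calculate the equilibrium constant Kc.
K_c = 0.0370

x = α·[A]₀ = 0.41 × 0.13 = 0.0533 M dissociated.
At eq: [PCl₅] = 0.13 − 0.0533 = 0.0767 M; [PCl₃] = [Cl₂] = x = 0.0533 M.
Kc = [PCl₃][Cl₂]/[PCl₅] = (0.0533)²/0.0767 = 0.03704.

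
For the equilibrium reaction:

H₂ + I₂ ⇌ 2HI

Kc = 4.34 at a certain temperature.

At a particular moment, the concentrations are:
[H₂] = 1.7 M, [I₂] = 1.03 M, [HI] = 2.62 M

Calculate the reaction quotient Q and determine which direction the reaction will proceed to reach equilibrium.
Q = 3.920, Q < K, reaction proceeds forward (toward products)

Q = ([HI]^2) / ([H₂] × [I₂])
  = ((2.62)^2) / ((1.7)·(1.03)) = 6.8644/1.751 = 3.92
Since Q = 3.92 < Kc = 4.34, the reaction proceeds forward (toward products) to reach equilibrium.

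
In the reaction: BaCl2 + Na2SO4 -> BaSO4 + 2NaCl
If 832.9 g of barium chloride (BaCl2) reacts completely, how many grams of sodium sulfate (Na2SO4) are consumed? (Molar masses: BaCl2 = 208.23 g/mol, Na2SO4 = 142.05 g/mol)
Moles of BaCl2 = 832.9 g ÷ 208.23 g/mol = 3.9999 mol
Mole ratio: 1 mol Na2SO4 / 1 mol BaCl2
Moles of Na2SO4 = 3.9999 × (1/1) = 3.9999 mol
Mass of Na2SO4 = 3.9999 mol × 142.05 g/mol = 568.2 g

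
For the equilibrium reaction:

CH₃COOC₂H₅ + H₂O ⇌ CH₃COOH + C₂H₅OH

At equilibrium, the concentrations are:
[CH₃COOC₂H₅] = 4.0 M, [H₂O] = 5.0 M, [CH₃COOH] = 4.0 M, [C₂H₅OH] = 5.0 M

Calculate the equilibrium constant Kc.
K_c = 1.0000

Kc = ([CH₃COOH] × [C₂H₅OH]) / ([CH₃COOC₂H₅] × [H₂O])
   = ((4.0)·(5.0)) / ((4.0)·(5.0))
   = 20 / 20 = 1.0000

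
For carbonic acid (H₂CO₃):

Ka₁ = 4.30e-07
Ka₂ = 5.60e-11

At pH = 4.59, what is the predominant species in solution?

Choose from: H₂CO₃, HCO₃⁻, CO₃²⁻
H₂CO₃

pKa1 = 6.37, pKa2 = 10.25. Each pKa is the crossover between adjacent species; pH = 4.59 lies in the region where H₂CO₃ predominates.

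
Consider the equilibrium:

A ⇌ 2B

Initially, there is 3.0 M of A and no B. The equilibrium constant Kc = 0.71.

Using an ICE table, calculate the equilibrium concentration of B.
[B] = 1.293 M

ICE: [A] = 3.0 − x, [B] = 2x.
Kc = (2x)²/(3.0 − x) = 0.71 ⇒ 4x² + 0.71x − 2.13 = 0.
x = (−0.71 + √(0.71² + 4·4·2.13))/(2·4) = (−0.71 + √34.584)/8 = 0.64635.
[B] = 2x = 1.293 M.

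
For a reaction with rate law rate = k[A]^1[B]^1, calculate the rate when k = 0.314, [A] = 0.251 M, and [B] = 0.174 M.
0.01371 M/s

rate = k·[A]^1·[B]^1 = 0.314·(0.251)^1·(0.174)^1 = 0.314·0.251·0.174 = 0.01371 M/s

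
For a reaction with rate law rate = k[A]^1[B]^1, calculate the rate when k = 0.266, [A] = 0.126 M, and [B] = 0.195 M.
0.006536 M/s

rate = k·[A]^1·[B]^1 = 0.266·(0.126)^1·(0.195)^1 = 0.266·0.126·0.195 = 0.006536 M/s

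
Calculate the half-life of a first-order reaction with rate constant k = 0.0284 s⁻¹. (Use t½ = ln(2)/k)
24.41 s

t½ = ln(2)/k = 0.6931/0.0284 = 24.41 s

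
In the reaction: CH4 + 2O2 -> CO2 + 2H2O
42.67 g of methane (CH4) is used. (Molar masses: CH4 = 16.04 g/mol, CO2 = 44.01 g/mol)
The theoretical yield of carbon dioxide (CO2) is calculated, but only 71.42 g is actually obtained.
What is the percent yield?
Moles of CH4 = 42.67 g ÷ 16.04 g/mol = 2.66022 mol
Mole ratio: 1 mol CO2 / 1 mol CH4
Moles of CO2 = 2.66022 × (1/1) = 2.66022 mol
Theoretical yield = 2.66022 mol × 44.01 g/mol = 117.08 g
Actual yield = 71.42 g
Percent yield = (71.42 / 117.08) × 100% = 61.0%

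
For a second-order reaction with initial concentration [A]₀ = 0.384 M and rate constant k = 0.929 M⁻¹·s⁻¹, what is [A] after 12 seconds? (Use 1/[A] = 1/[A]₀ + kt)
0.0727 M

1/[A] = 1/[A]₀ + k·t = 1/0.384 + (0.929)·(12) = 2.6042 + 11.1480 = 13.7522
[A] = 1/13.7522 = 0.0727 M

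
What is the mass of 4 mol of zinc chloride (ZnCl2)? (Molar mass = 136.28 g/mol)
Mass = 4 mol × 136.28 g/mol = 545.1 g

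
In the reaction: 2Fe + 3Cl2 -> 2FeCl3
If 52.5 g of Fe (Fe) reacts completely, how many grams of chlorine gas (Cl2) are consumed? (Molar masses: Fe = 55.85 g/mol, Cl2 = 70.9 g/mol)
Moles of Fe = 52.5 g ÷ 55.85 g/mol = 0.940018 mol
Mole ratio: 3 mol Cl2 / 2 mol Fe
Moles of Cl2 = 0.940018 × (3/2) = 1.41003 mol
Mass of Cl2 = 1.41003 mol × 70.9 g/mol = 99.97 g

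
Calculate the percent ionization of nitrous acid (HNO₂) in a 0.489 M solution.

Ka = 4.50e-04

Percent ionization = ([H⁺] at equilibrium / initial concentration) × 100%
Percent ionization = 2.99%

Let x = [H⁺]. Ka = x²/(C - x) ⇒ x² + (4.50e-04)x - (4.50e-04)(0.489) = 0. x = 1.4611e-02. Percent = (1.4611e-02/0.489) × 100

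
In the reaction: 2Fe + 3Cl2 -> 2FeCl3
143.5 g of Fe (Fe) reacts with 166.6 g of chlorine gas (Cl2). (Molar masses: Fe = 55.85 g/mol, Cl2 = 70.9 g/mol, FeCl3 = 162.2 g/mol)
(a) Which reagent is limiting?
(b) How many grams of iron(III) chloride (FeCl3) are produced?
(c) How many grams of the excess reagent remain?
(a) Cl2, (b) 254.1 g, (c) 56.01 g

Moles of Fe = 143.5 g ÷ 55.85 g/mol = 2.56938 mol
Moles of Cl2 = 166.6 g ÷ 70.9 g/mol = 2.34979 mol
Moles ÷ coefficient: Fe: 2.56938/2 = 1.285, Cl2: 2.34979/3 = 0.7833
(a) Cl2 has the smaller value, so Cl2 is the limiting reagent.
(b) Moles of FeCl3 = 2.34979 mol Cl2 × (2/3) = 1.56653 mol; mass = 1.56653 mol × 162.2 g/mol = 254.1 g
(c) Fe consumed = 2.34979 × (2/3) = 1.56653 mol; remaining = 2.56938 − 1.56653 = 1.00286 mol; mass = 1.00286 mol × 55.85 g/mol = 56.01 g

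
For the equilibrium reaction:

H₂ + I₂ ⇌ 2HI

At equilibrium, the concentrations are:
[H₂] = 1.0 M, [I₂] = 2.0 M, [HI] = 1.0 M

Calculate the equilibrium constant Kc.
K_c = 0.5000

Kc = ([HI]^2) / ([H₂] × [I₂])
   = ((1.0)^2) / ((1.0)·(2.0))
   = 1 / 2 = 0.5000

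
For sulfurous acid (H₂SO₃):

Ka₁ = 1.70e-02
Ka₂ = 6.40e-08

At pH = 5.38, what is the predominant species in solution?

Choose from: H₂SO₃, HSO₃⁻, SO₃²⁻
HSO₃⁻

pKa1 = 1.77, pKa2 = 7.19. Each pKa is the crossover between adjacent species; pH = 5.38 lies in the region where HSO₃⁻ predominates.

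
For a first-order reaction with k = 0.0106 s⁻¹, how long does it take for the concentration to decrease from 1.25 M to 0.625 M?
65.39 s

From ln[A] = ln[A]₀ - k·t: t = ln([A]₀/[A])/k = ln(1.25/0.625)/0.0106 = ln(2.0000)/0.0106 = 0.6931/0.0106 = 65.39 s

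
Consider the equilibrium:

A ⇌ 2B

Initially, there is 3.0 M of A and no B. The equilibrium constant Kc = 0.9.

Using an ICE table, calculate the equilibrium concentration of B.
[B] = 1.434 M

ICE: [A] = 3.0 − x, [B] = 2x.
Kc = (2x)²/(3.0 − x) = 0.9 ⇒ 4x² + 0.9x − 2.7 = 0.
x = (−0.9 + √(0.9² + 4·4·2.7))/(2·4) = (−0.9 + √44.01)/8 = 0.71675.
[B] = 2x = 1.434 M.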